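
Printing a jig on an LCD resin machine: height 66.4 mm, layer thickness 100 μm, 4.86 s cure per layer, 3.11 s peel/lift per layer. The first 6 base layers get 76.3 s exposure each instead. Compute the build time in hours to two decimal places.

1.59 hours

Number of layers: 66.4 / 0.1 → 664 (rounded up).
Base layers = 6 × (76.3 + 3.11) = 476.46 s.
Remaining layers = 658 × (4.86 + 3.11), so 5244.26 s.
Total = 476.46 + 5244.26 = 5720.72 s = 1.59 hours.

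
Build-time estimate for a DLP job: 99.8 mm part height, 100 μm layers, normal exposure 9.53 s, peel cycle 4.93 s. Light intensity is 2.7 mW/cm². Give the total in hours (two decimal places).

Number of layers: 99.8 / 0.1 → 998 (rounded up).
Cycle time = 9.53 + 4.93 = 14.46 s.
Total = 998 × 14.46 = 14431.08 s = 4.01 hours.

4.01 hours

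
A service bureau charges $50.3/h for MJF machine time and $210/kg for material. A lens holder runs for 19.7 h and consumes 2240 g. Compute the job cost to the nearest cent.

Machine cost: 50.3 × 19.7 → $990.91.
Feedstock cost = 210 × 2240/1000 = $470.40.
Total = 990.91 + 470.40 = $1461.31.

$1461.31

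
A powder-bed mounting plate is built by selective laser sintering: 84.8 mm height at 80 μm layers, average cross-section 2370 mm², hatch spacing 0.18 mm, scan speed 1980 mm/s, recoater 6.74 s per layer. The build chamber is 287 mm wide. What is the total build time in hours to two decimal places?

Layer count = ceil(84.8 / 0.08) = 1060.
Per-layer scan distance = 2370 / 0.18, so 13166.7 mm.
Laser time per layer: 13166.7 / 1980 → 6.6498 s.
Per-layer time = 6.6498 + 6.74 = 13.3898 s.
1060 layers × 13.3898 s/layer = 14193.188 s, i.e. 3.94 hours.

3.94 hours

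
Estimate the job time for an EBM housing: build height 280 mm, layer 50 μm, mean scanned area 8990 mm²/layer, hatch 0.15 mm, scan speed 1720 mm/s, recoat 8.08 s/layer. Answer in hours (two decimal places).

66.77 hours

Layers = ⌈280/0.05⌉ = 5600.
Per-layer scan distance: 8990 / 0.15 → 59933.3 mm.
Per-layer scan time: 59933.3 / 1720 → 34.8449 s.
Time per layer = 34.8449 + 8.08, so 42.9249 s.
5600 layers × 42.9249 s/layer = 240379.44 s, i.e. 66.77 hours.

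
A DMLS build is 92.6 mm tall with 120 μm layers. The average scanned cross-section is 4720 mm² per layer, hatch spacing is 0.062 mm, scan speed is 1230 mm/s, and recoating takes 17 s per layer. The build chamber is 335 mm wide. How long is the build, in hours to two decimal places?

16.92 hours

Layer count = ceil(92.6 / 0.12) = 772.
Per-layer scan distance: 4720 / 0.062 → 76129 mm.
Laser time per layer = 76129 / 1230, so 61.8935 s.
Per-layer time = 61.8935 + 17 = 78.8935 s.
Build time = 772 × 78.8935 = 60905.782 s = 16.92 hours.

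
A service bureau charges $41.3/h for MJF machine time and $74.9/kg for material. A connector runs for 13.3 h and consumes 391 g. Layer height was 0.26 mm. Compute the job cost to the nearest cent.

Machine-time cost = 41.3 × 13.3 = $549.29.
Material cost = 74.9 × 391/1000 = $29.2859.
Total = 549.29 + 29.2859 = 578.5759 ≈ $578.58.

$578.58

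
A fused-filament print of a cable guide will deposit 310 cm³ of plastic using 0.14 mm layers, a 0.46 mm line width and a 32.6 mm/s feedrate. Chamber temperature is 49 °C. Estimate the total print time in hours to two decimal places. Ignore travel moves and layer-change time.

Extrusion cross-section = 0.14 × 0.46, so 0.0644 mm².
Total extruded path = 310000/0.0644 = 4813664.6 mm.
Time extruding = 4813664.6 / 32.6, so 147658.4 s.
That's 147658.4 s → 41.02 hours.

41.02 hours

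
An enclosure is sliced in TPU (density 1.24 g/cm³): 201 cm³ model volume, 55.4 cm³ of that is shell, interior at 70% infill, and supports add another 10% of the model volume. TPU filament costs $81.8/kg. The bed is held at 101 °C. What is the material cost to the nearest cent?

Interior volume = 201 − 55.4, so 145.6 cm³.
Deposited infill: 0.70 × 145.6 → 101.92 cm³.
Support: 0.10 × 201 → 20.1 cm³.
Total extruded = 55.4 + 101.92 + 20.1 = 177.42 cm³.
Mass: 177.42 × 1.24 → 220.0008 g.
Cost = 220.0008 g / 1000 × $81.8/kg = $18.00.

$18.00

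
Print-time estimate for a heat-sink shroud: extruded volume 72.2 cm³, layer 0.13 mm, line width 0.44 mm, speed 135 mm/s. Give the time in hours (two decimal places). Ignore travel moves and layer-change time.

2.60 hours

Bead cross-section = 0.13 × 0.44, so 0.0572 mm².
Total extruded path = 72200/0.0572 = 1262237.8 mm.
Extrusion time: 1262237.8 / 135 → 9349.9 s.
That's 9349.9 s → 2.60 hours.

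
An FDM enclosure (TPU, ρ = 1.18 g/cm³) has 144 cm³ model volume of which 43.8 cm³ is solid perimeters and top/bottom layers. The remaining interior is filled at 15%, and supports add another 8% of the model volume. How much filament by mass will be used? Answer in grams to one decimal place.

83.0 g

Infill region = 144 − 43.8, so 100.2 cm³.
Infill volume: 0.15 × 100.2 → 15.03 cm³.
Support = 0.08 × 144 = 11.52 cm³.
Deposited volume = 43.8 + 15.03 + 11.52 = 70.35 cm³.
Mass: 70.35 × 1.18 → 83.013 g.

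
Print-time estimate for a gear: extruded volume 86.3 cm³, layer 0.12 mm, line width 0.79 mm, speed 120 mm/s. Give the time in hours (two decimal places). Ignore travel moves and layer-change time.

2.11 hours

Line area: 0.12 × 0.79 → 0.0948 mm².
Total extruded path = 86300/0.0948 = 910337.6 mm.
Time extruding = 910337.6 / 120, so 7586.1 s.
7586.1 s = 2.11 hours.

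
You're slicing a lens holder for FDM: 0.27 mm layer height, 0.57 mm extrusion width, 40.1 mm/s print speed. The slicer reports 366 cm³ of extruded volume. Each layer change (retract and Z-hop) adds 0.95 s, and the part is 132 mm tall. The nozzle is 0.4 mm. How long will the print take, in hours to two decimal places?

Bead cross-section: 0.27 × 0.57 → 0.1539 mm².
Path length: 366000 mm³ / 0.1539 mm² → 2378167.6 mm.
Extrusion time = 2378167.6 / 40.1 = 59305.9 s.
Layers = ⌈132/0.27⌉ = 489.
Layer-change overhead = 489 × 0.95, so 464.55 s.
Altogether 59305.9 + 464.55 = 59770.45 s, i.e. 16.60 hours.

16.60 hours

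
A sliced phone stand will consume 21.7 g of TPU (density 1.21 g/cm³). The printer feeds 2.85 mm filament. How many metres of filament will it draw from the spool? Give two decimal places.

Volume = 21.7 g / 1.21 g·cm⁻³ = 17.9339 cm³ = 17933.9 mm³.
Cross-section of 2.85 mm filament: π·(2.85/2)² = 6.3794 mm².
L = V/A = 17933.9/6.3794 = 2811.22 mm → 2.81 m.

2.81 m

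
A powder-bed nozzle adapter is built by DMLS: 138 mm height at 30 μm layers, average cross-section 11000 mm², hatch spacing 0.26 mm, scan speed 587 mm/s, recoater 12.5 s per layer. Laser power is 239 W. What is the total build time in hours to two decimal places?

108.07 hours

Number of layers: 138 / 0.03 → 4600 (rounded up).
Hatch length per layer: 11000 / 0.26 → 42307.7 mm.
Scan time per layer: 42307.7 / 587 → 72.0744 s.
Per-layer time: 72.0744 + 12.5 → 84.5744 s.
Build time = 4600 × 84.5744 = 389042.24 s = 108.07 hours.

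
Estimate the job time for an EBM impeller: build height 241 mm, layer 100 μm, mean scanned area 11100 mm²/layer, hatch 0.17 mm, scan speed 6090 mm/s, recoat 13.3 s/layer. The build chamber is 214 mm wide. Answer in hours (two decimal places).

16.08 hours

Layer count = ceil(241 / 0.1) = 2410.
Per-layer scan distance: 11100 / 0.17 → 65294.1 mm.
Per-layer scan time = 65294.1 / 6090 = 10.7215 s.
Layer cycle = 10.7215 + 13.3 = 24.0215 s.
2410 layers × 24.0215 s/layer = 57891.815 s, i.e. 16.08 hours.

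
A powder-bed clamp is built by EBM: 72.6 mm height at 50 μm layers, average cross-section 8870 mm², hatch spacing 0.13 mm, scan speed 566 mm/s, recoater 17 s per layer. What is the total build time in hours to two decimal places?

Layer count = ceil(72.6 / 0.05) = 1452.
Hatch length per layer: 8870 / 0.13 → 68230.8 mm.
Beam time per layer = 68230.8 / 566 = 120.5491 s.
Time per layer = 120.5491 + 17 = 137.5491 s.
Build time = 1452 × 137.5491 = 199721.2932 s = 55.48 hours.

55.48 hours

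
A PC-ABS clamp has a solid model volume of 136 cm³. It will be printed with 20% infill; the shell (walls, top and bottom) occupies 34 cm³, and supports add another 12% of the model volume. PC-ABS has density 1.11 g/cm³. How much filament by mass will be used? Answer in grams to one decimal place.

Infill region = 136 − 34, so 102 cm³.
Infill volume = 0.20 × 102, so 20.4 cm³.
Support: 0.12 × 136 → 16.32 cm³.
Total extruded = 34 + 20.4 + 16.32, so 70.72 cm³.
Mass: 70.72 × 1.11 → 78.4992 g.

78.5 g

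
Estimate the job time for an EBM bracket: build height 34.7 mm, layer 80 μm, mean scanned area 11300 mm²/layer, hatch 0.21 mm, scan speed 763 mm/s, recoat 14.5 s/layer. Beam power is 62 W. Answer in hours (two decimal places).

10.25 hours

Number of layers: 34.7 / 0.08 → 434 (rounded up).
Hatch length per layer = 11300 / 0.21, so 53809.5 mm.
Per-layer scan time = 53809.5 / 763, so 70.5236 s.
Layer cycle = 70.5236 + 14.5, so 85.0236 s.
Total: 434 × 85.0236 s = 36900.2424 s → 10.25 hours.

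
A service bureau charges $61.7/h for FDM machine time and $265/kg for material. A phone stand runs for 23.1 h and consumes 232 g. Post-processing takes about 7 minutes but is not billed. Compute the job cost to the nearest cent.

$1486.75

Machine cost = 61.7 × 23.1 = $1425.27.
Material charge = 265 × 232/1000 = $61.48.
Total = 1425.27 + 61.48 = $1486.75.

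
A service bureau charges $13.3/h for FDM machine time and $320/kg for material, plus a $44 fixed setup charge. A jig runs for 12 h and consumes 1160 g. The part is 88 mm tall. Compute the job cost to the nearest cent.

Time charge = 13.3 × 12, so $159.60.
Feedstock cost = 320 × 1160/1000, so $371.20.
Total = 159.60 + 371.20 + 44 = $574.80.

$574.80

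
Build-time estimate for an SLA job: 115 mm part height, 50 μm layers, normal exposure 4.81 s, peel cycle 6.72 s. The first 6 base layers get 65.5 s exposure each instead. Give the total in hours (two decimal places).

Layer count = ceil(115 / 0.05) = 2300.
Bottom layers = 6 × (65.5 + 6.72) = 433.32 s.
Remaining layers: 2294 × (4.81 + 6.72) → 26449.82 s.
Sum: 433.32 + 26449.82 = 26883.14 s → 7.47 hours.

7.47 hours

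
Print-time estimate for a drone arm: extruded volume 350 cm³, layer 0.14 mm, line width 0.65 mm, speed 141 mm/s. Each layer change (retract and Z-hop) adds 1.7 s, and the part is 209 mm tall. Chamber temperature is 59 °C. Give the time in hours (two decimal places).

8.28 hours

Line area: 0.14 × 0.65 → 0.091 mm².
Toolpath length = 350 cm³ / 0.091 mm² = 350000 / 0.091 = 3846153.8 mm.
Extrusion time = 3846153.8 / 141, so 27277.7 s.
Layers = ⌈209/0.14⌉ = 1493.
Layer-change overhead: 1493 × 1.7 → 2538.1 s.
Total = 27277.7 + 2538.1 = 29815.8 s = 8.28 hours.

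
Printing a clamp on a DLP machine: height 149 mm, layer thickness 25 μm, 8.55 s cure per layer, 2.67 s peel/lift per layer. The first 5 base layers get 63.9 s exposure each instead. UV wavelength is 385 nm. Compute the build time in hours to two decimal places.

Number of layers: 149 / 0.025 → 5960 (rounded up).
Burn-in layers = 5 × (63.9 + 2.67), so 332.85 s.
Remaining layers: 5955 × (8.55 + 2.67) → 66815.1 s.
Total = 332.85 + 66815.1 = 67147.95 s = 18.65 hours.

18.65 hours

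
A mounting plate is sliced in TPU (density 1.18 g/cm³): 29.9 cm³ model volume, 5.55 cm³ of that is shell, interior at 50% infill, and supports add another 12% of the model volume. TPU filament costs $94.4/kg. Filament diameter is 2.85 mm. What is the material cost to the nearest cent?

Infill region = 29.9 − 5.55, so 24.35 cm³.
Infill deposited = 0.50 × 24.35 = 12.175 cm³.
Support = 0.12 × 29.9, so 3.588 cm³.
Total extruded = 5.55 + 12.175 + 3.588 = 21.313 cm³.
Mass = 21.313 × 1.18, so 25.14934 g.
At $94.4/kg: 25.14934/1000 × 94.4 = $2.37.

$2.37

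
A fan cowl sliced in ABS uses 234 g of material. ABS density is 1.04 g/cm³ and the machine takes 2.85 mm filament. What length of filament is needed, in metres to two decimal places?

35.27 m

Extruded volume: 234/1.04 = 225 cm³ (225000 mm³).
Cross-section of 2.85 mm filament: π·(2.85/2)² = 6.3794 mm².
Length = 225000 / 6.3794 = 35269.77 mm = 35.27 m.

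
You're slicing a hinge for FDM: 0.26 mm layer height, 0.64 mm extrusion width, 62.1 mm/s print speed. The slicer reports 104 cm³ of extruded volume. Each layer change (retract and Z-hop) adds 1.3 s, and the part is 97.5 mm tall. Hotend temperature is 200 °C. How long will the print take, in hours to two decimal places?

2.93 hours

Bead cross-section: 0.26 × 0.64 → 0.1664 mm².
Toolpath length = 104 cm³ / 0.1664 mm² = 104000 / 0.1664 = 625000 mm.
Extrusion time = 625000 / 62.1, so 10064.4 s.
Layers = ⌈97.5/0.26⌉ = 375.
Z-hop total = 375 × 1.3 = 487.5 s.
Total = 10064.4 + 487.5 = 10551.9 s = 2.93 hours.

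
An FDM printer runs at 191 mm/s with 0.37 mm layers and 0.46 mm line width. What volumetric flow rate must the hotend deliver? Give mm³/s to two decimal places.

32.51

A: 0.37 × 0.46 → 0.1702 mm².
Q = v·A = 191 × 0.1702 = 32.51 mm³/s.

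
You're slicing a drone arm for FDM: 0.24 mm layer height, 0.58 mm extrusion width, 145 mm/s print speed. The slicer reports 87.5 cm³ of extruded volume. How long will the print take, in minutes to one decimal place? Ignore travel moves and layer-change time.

Extrusion cross-section: 0.24 × 0.58 → 0.1392 mm².
Toolpath length = 87.5 cm³ / 0.1392 mm² = 87500 / 0.1392 = 628592 mm.
Extrusion time = 628592 / 145, so 4335.1 s.
Converting: 4335.1 s = 72.3 minutes.

72.3 minutes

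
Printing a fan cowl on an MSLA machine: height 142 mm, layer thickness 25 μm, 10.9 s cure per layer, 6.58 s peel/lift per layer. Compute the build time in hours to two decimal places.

Layers = ⌈142/0.025⌉ = 5680.
Each layer takes = 10.9 + 6.58, so 17.48 s.
Total = 5680 × 17.48 = 99286.4 s = 27.58 hours.

27.58 hours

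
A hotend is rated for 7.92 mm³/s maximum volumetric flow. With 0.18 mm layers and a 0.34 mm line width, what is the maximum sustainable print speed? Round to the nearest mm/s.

A = 0.18 × 0.34 = 0.0612 mm².
Max speed = 7.92 / 0.0612 = 129.41 ≈ 129 mm/s.

129 mm/s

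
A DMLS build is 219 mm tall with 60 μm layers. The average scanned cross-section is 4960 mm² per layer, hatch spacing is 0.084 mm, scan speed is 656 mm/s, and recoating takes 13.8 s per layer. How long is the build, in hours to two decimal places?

105.25 hours

Layer count = ceil(219 / 0.06) = 3650.
Hatch length per layer: 4960 / 0.084 → 59047.6 mm.
Scan time per layer: 59047.6 / 656 → 90.0116 s.
Layer cycle = 90.0116 + 13.8 = 103.8116 s.
3650 layers × 103.8116 s/layer = 378912.34 s, i.e. 105.25 hours.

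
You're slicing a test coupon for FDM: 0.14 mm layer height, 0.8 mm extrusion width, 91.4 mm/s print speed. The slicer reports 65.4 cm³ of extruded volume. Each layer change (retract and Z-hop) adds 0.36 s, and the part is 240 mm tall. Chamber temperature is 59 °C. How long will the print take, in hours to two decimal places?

Line area = 0.14 × 0.8, so 0.112 mm².
Total extruded path = 65400/0.112 = 583928.6 mm.
Print-move time = 583928.6 / 91.4, so 6388.7 s.
Layers = ⌈240/0.14⌉ = 1715.
Layer-change overhead = 1715 × 0.36 = 617.4 s.
Altogether 6388.7 + 617.4 = 7006.1 s, i.e. 1.95 hours.

1.95 hours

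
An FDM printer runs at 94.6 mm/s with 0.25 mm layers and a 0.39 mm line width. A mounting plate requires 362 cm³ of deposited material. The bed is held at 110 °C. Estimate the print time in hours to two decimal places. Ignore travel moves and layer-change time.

10.90 hours

Line area: 0.25 × 0.39 → 0.0975 mm².
Total extruded path = 362000/0.0975 = 3712820.5 mm.
Extrusion time: 3712820.5 / 94.6 → 39247.6 s.
In the requested units: 39247.6 s = 10.90 hours.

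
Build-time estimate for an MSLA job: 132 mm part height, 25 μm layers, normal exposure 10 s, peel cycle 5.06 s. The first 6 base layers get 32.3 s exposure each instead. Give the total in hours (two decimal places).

22.13 hours

Layers = ⌈132/0.025⌉ = 5280.
Base layers: 6 × (32.3 + 5.06) → 224.16 s.
Regular layers = 5274 × (10 + 5.06) = 79426.44 s.
Total = 224.16 + 79426.44 = 79650.6 s = 22.13 hours.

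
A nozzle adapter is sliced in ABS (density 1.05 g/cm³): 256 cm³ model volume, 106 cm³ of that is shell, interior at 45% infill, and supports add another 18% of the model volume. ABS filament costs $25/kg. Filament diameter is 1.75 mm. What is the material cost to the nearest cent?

Infill region = 256 − 106, so 150 cm³.
Infill deposited = 0.45 × 150 = 67.5 cm³.
Support = 0.18 × 256 = 46.08 cm³.
Deposited volume: 106 + 67.5 + 46.08 → 219.58 cm³.
Mass = 219.58 × 1.05, so 230.559 g.
At $25/kg: 230.559/1000 × 25 = $5.76.

$5.76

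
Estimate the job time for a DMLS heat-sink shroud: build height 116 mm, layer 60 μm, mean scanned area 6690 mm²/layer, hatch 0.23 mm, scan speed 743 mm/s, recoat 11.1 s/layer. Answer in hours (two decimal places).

26.99 hours

Layer count = ceil(116 / 0.06) = 1934.
Hatch length per layer = 6690 / 0.23 = 29087 mm.
Laser time per layer: 29087 / 743 → 39.148 s.
Per-layer time = 39.148 + 11.1 = 50.248 s.
1934 layers × 50.248 s/layer = 97179.632 s, i.e. 26.99 hours.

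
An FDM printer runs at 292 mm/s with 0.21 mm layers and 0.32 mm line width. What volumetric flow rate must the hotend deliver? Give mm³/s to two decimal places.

A: 0.21 × 0.32 → 0.0672 mm².
Volumetric flow = 292 × 0.0672 = 19.62 mm³/s.

19.62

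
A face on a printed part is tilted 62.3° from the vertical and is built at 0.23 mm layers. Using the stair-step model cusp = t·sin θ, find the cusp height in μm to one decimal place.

203.6 μm

Cusp = layer height × sin(62.3°) = 0.23 × 0.8854 = 0.203642 mm = 203.6 μm.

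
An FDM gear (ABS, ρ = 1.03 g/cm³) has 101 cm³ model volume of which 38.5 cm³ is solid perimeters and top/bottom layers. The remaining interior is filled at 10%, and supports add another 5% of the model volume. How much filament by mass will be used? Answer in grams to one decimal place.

51.3 g

Infill region = 101 − 38.5, so 62.5 cm³.
Infill volume = 0.10 × 62.5 = 6.25 cm³.
Support = 0.05 × 101, so 5.05 cm³.
Total printed volume = 38.5 + 6.25 + 5.05, so 49.8 cm³.
Mass = 49.8 × 1.03 = 51.294 g.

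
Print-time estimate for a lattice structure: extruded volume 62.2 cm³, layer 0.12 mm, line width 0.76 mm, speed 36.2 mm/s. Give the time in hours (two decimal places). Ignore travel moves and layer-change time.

5.23 hours

Line area = 0.12 × 0.76, so 0.0912 mm².
Total extruded path = 62200/0.0912 = 682017.5 mm.
Time extruding = 682017.5 / 36.2, so 18840.3 s.
Converting: 18840.3 s = 5.23 hours.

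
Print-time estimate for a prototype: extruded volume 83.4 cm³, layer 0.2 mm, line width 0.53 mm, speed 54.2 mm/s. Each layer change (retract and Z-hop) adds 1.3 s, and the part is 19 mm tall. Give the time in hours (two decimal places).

4.07 hours

Bead cross-section: 0.2 × 0.53 → 0.106 mm².
Total extruded path = 83400/0.106 = 786792.5 mm.
Print-move time = 786792.5 / 54.2 = 14516.5 s.
Number of layers: 19 / 0.2 → 95 (rounded up).
Layer-change overhead = 95 × 1.3, so 123.5 s.
Altogether 14516.5 + 123.5 = 14640 s, i.e. 4.07 hours.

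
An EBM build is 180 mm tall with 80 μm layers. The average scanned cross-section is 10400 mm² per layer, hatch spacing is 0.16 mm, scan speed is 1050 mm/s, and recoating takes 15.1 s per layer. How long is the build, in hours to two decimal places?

48.13 hours

Layer count = ceil(180 / 0.08) = 2250.
Hatch length per layer = 10400 / 0.16 = 65000 mm.
Beam time per layer: 65000 / 1050 → 61.9048 s.
Time per layer = 61.9048 + 15.1, so 77.0048 s.
Build time = 2250 × 77.0048 = 173260.8 s = 48.13 hours.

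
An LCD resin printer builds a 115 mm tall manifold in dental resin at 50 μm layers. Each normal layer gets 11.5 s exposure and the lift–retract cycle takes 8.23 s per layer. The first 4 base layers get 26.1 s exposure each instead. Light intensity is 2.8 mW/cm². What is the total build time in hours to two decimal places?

Layer count = ceil(115 / 0.05) = 2300.
Base layers = 4 × (26.1 + 8.23) = 137.32 s.
Normal layers = 2296 × (11.5 + 8.23), so 45300.08 s.
Total = 137.32 + 45300.08 = 45437.4 s = 12.62 hours.

12.62 hours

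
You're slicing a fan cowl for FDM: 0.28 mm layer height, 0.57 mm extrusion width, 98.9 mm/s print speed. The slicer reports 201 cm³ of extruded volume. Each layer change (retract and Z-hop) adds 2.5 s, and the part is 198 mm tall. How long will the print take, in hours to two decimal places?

4.03 hours

Extrusion cross-section = 0.28 × 0.57 = 0.1596 mm².
Path length: 201000 mm³ / 0.1596 mm² → 1259398.5 mm.
Print-move time = 1259398.5 / 98.9 = 12734.1 s.
Number of layers: 198 / 0.28 → 708 (rounded up).
Non-print overhead = 708 × 2.5 = 1770 s.
Altogether 12734.1 + 1770 = 14504.1 s, i.e. 4.03 hours.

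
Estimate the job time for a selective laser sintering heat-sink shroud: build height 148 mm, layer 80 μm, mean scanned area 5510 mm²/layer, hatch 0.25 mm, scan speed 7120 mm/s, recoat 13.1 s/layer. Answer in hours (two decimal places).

Layers = ⌈148/0.08⌉ = 1850.
Per-layer scan distance: 5510 / 0.25 → 22040 mm.
Laser time per layer = 22040 / 7120 = 3.0955 s.
Per-layer time = 3.0955 + 13.1, so 16.1955 s.
Total: 1850 × 16.1955 s = 29961.675 s → 8.32 hours.

8.32 hours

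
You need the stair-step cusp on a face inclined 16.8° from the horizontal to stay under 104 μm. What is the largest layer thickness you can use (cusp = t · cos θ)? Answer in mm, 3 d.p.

t = h_c / cos θ = 0.104 / 0.9573 = 0.109 mm.

0.109 mm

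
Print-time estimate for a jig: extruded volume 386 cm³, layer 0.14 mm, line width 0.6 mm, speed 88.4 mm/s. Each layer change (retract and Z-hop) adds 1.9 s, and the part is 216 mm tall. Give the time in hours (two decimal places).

15.25 hours

Extrusion cross-section: 0.14 × 0.6 → 0.084 mm².
Toolpath length = 386 cm³ / 0.084 mm² = 386000 / 0.084 = 4595238.1 mm.
Print-move time = 4595238.1 / 88.4 = 51982.3 s.
Layers = ⌈216/0.14⌉ = 1543.
Layer-change overhead: 1543 × 1.9 → 2931.7 s.
Total = 51982.3 + 2931.7 = 54914 s = 15.25 hours.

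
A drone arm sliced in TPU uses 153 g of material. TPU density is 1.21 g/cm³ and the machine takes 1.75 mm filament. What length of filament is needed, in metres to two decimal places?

52.57 m

Extruded volume: 153/1.21 = 126.4463 cm³ (126446.3 mm³).
Cross-section of 1.75 mm filament: π·(1.75/2)² = 2.4053 mm².
Length = 126446.3 / 2.4053 = 52569.87 mm = 52.57 m.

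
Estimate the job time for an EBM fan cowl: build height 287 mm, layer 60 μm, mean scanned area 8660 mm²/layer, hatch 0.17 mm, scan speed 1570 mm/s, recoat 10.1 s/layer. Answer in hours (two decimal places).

56.54 hours

Layers = ⌈287/0.06⌉ = 4784.
Hatch length per layer: 8660 / 0.17 → 50941.2 mm.
Scan time per layer: 50941.2 / 1570 → 32.4466 s.
Layer cycle = 32.4466 + 10.1, so 42.5466 s.
4784 layers × 42.5466 s/layer = 203542.9344 s, i.e. 56.54 hours.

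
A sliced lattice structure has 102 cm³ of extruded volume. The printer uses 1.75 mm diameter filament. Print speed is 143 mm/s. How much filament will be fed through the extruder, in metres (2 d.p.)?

42.41 m

A = π r² = π × 0.875² = 2.4053 mm².
Length = 102 cm³ / 2.4053 mm² = 102000 / 2.4053 = 42406.35 mm = 42.41 m.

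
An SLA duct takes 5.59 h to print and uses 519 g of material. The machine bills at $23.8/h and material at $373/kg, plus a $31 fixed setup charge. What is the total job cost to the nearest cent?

Time charge: 23.8 × 5.59 → $133.042.
Feedstock cost: 373 × 519/1000 → $193.587.
Adding setup: 133.042 + 193.587 + 31 → 357.629 ≈ $357.63.

$357.63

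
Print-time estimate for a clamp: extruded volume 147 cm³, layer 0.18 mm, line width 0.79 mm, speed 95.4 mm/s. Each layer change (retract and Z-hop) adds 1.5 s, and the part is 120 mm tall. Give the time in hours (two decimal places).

Extrusion cross-section = 0.18 × 0.79 = 0.1422 mm².
Toolpath length = 147 cm³ / 0.1422 mm² = 147000 / 0.1422 = 1033755.3 mm.
Time extruding = 1033755.3 / 95.4, so 10836 s.
Layers = ⌈120/0.18⌉ = 667.
Non-print overhead = 667 × 1.5 = 1000.5 s.
Total = 10836 + 1000.5 = 11836.5 s = 3.29 hours.

3.29 hours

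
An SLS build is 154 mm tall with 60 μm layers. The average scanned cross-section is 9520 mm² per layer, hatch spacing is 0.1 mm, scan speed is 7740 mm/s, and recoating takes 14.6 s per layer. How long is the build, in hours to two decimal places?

Layers = ⌈154/0.06⌉ = 2567.
Scan path per layer: 9520 / 0.1 → 95200 mm.
Scan time per layer = 95200 / 7740 = 12.2997 s.
Time per layer = 12.2997 + 14.6 = 26.8997 s.
Total: 2567 × 26.8997 s = 69051.5299 s → 19.18 hours.

19.18 hours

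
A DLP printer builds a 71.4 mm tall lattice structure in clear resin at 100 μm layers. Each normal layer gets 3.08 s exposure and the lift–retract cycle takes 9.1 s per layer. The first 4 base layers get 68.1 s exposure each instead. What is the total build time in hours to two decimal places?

2.49 hours

Layers = ⌈71.4/0.1⌉ = 714.
Burn-in layers = 4 × (68.1 + 9.1) = 308.8 s.
Regular layers = 710 × (3.08 + 9.1), so 8647.8 s.
Total = 308.8 + 8647.8 = 8956.6 s = 2.49 hours.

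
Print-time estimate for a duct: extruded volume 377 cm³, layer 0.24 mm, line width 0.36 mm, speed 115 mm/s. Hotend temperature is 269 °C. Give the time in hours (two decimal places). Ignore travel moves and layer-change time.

Bead cross-section = 0.24 × 0.36, so 0.0864 mm².
Path length: 377000 mm³ / 0.0864 mm² → 4363425.9 mm.
Extrusion time = 4363425.9 / 115, so 37942.8 s.
In the requested units: 37942.8 s = 10.54 hours.

10.54 hours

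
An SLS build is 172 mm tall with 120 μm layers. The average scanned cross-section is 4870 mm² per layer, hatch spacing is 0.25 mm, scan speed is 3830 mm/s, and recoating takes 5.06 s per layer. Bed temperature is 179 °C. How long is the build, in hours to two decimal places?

4.04 hours

Layers = ⌈172/0.12⌉ = 1434.
Hatch length per layer = 4870 / 0.25 = 19480 mm.
Scan time per layer = 19480 / 3830 = 5.0862 s.
Layer cycle: 5.0862 + 5.06 → 10.1462 s.
Build time = 1434 × 10.1462 = 14549.6508 s = 4.04 hours.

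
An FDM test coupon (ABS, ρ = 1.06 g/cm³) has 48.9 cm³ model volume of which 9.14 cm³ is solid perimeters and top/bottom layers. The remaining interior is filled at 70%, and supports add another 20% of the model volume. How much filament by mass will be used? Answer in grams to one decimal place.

Volume inside the shell = 48.9 − 9.14, so 39.76 cm³.
Deposited infill = 0.70 × 39.76, so 27.832 cm³.
Support = 0.20 × 48.9 = 9.78 cm³.
Total extruded = 9.14 + 27.832 + 9.78 = 46.752 cm³.
Mass = 46.752 × 1.06, so 49.55712 g.

49.6 g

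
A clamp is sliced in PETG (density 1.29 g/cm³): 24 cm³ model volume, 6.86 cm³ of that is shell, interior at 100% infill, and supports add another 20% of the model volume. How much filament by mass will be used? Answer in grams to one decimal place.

Volume inside the shell = 24 − 6.86 = 17.14 cm³.
Deposited infill = 1.00 × 17.14 = 17.14 cm³.
Support: 0.20 × 24 → 4.8 cm³.
Total extruded = 6.86 + 17.14 + 4.8 = 28.8 cm³.
Mass = 28.8 × 1.29 = 37.152 g.

37.2 g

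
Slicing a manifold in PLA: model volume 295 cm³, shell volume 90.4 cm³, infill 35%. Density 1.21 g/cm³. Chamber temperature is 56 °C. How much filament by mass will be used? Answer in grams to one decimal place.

Volume inside the shell = 295 − 90.4, so 204.6 cm³.
Deposited infill = 0.35 × 204.6 = 71.61 cm³.
Deposited volume = 90.4 + 71.61 = 162.01 cm³.
Mass: 162.01 × 1.21 → 196.0321 g.

196.0 g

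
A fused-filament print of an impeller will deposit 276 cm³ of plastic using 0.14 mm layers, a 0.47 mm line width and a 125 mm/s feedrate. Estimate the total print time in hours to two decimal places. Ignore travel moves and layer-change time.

Bead cross-section: 0.14 × 0.47 → 0.0658 mm².
Toolpath length = 276 cm³ / 0.0658 mm² = 276000 / 0.0658 = 4194528.9 mm.
Print-move time: 4194528.9 / 125 → 33556.2 s.
That's 33556.2 s → 9.32 hours.

9.32 hours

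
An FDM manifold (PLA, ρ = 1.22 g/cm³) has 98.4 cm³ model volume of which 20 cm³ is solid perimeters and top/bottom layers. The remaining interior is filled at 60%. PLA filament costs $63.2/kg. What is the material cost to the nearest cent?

Infill region = 98.4 − 20 = 78.4 cm³.
Infill deposited: 0.60 × 78.4 → 47.04 cm³.
Total printed volume = 20 + 47.04, so 67.04 cm³.
Mass = 67.04 × 1.22 = 81.7888 g.
Cost = 81.7888 g / 1000 × $63.2/kg = $5.17.

$5.17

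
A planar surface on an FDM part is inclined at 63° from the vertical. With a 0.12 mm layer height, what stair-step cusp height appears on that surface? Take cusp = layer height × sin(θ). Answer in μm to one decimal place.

Cusp = layer height × sin(63°) = 0.12 × 0.8910 = 0.10692 mm = 106.9 μm.

106.9 μm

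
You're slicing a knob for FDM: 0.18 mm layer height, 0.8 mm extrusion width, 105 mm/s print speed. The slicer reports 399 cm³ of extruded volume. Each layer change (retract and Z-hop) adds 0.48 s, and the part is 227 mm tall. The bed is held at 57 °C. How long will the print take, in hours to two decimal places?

7.50 hours

Bead cross-section = 0.18 × 0.8, so 0.144 mm².
Path length: 399000 mm³ / 0.144 mm² → 2770833.3 mm.
Time extruding = 2770833.3 / 105, so 26388.9 s.
Layer count = ceil(227 / 0.18) = 1262.
Z-hop total = 1262 × 0.48 = 605.76 s.
Altogether 26388.9 + 605.76 = 26994.66 s, i.e. 7.50 hours.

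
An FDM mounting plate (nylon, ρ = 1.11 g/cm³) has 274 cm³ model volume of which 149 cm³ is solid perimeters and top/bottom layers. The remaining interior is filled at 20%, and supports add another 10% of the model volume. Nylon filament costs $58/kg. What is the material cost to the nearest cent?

$12.97

Infill region = 274 − 149, so 125 cm³.
Deposited infill = 0.20 × 125, so 25 cm³.
Support: 0.10 × 274 → 27.4 cm³.
Total printed volume: 149 + 25 + 27.4 → 201.4 cm³.
Mass = 201.4 × 1.11 = 223.554 g.
Cost = 223.554 g / 1000 × $58/kg = $12.97.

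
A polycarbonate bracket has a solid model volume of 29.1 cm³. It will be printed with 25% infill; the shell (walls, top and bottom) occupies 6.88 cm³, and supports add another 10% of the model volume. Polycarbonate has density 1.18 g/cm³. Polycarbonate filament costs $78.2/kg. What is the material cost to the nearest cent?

$1.42

Interior volume = 29.1 − 6.88, so 22.22 cm³.
Infill deposited = 0.25 × 22.22 = 5.555 cm³.
Support: 0.10 × 29.1 → 2.91 cm³.
Total printed volume = 6.88 + 5.555 + 2.91 = 15.345 cm³.
Mass = 15.345 × 1.18 = 18.1071 g.
At $78.2/kg: 18.1071/1000 × 78.2 = $1.42.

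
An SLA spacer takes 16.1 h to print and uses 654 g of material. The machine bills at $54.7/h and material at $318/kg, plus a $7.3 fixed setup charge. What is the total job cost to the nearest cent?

Machine-time cost: 54.7 × 16.1 → $880.67.
Material charge = 318 × 654/1000 = $207.972.
Total = 880.67 + 207.972 + 7.3 = 1095.942 ≈ $1095.94.

$1095.94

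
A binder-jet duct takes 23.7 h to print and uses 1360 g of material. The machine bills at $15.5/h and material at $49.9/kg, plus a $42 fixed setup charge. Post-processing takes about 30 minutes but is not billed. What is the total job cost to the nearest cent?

$477.21

Time charge = 15.5 × 23.7 = $367.35.
Feedstock cost = 49.9 × 1360/1000, so $67.864.
Total = 367.35 + 67.864 + 42 = 477.214 ≈ $477.21.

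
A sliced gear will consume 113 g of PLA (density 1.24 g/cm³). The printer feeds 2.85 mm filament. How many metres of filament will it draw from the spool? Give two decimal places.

Extruded volume: 113/1.24 = 91.129 cm³ (91129 mm³).
Cross-section of 2.85 mm filament: π·(2.85/2)² = 6.3794 mm².
L = V/A = 91129/6.3794 = 14284.89 mm → 14.28 m.

14.28 m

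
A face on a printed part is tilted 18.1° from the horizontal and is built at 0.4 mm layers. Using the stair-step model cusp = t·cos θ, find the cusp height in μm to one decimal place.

380.2 μm

Cusp = layer height × cos(18.1°) = 0.4 × 0.9505 = 0.3802 mm = 380.2 μm.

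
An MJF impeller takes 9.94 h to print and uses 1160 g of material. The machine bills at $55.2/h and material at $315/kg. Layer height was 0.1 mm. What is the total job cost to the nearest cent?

Machine-time cost = 55.2 × 9.94 = $548.688.
Material cost: 315 × 1160/1000 → $365.40.
Job cost: 548.688 + 365.40 = 914.088 ≈ $914.09.

$914.09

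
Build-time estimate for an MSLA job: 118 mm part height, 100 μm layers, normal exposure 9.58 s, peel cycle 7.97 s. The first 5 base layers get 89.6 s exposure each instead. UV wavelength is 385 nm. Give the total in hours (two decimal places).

5.86 hours

Layers = ⌈118/0.1⌉ = 1180.
Bottom layers = 5 × (89.6 + 7.97) = 487.85 s.
Normal layers = 1175 × (9.58 + 7.97), so 20621.25 s.
Sum: 487.85 + 20621.25 = 21109.1 s → 5.86 hours.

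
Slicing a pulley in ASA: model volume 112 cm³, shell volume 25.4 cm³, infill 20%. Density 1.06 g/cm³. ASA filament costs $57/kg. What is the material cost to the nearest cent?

$2.58

Interior volume = 112 − 25.4, so 86.6 cm³.
Deposited infill = 0.20 × 86.6 = 17.32 cm³.
Deposited volume = 25.4 + 17.32 = 42.72 cm³.
Mass: 42.72 × 1.06 → 45.2832 g.
Cost = 45.2832 g / 1000 × $57/kg = $2.58.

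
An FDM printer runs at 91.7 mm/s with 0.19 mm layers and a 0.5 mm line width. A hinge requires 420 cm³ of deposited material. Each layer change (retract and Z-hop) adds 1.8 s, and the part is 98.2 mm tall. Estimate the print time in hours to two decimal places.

13.65 hours

Extrusion cross-section = 0.19 × 0.5 = 0.095 mm².
Toolpath length = 420 cm³ / 0.095 mm² = 420000 / 0.095 = 4421052.6 mm.
Extrusion time = 4421052.6 / 91.7, so 48212.1 s.
Layers = ⌈98.2/0.19⌉ = 517.
Z-hop total = 517 × 1.8, so 930.6 s.
Total = 48212.1 + 930.6 = 49142.7 s = 13.65 hours.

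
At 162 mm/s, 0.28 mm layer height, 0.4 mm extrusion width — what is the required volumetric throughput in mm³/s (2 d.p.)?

18.14

A = 0.28 × 0.4 = 0.112 mm².
Q = v·A = 162 × 0.112 = 18.14 mm³/s.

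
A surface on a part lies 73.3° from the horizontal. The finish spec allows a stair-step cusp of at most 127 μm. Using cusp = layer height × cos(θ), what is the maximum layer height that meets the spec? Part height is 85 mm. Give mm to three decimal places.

0.442 mm

cos(73.3°) = 0.2874; t_max = 0.127/0.2874 = 0.442 mm.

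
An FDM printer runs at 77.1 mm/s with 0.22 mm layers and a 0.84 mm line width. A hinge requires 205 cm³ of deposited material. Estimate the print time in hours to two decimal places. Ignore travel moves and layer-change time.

Bead cross-section: 0.22 × 0.84 → 0.1848 mm².
Path length: 205000 mm³ / 0.1848 mm² → 1109307.4 mm.
Print-move time = 1109307.4 / 77.1 = 14387.9 s.
In the requested units: 14387.9 s = 4.00 hours.

4.00 hours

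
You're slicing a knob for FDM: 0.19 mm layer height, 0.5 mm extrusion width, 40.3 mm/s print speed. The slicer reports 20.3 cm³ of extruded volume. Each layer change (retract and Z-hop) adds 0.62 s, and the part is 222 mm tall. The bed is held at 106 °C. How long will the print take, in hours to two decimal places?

Extrusion cross-section = 0.19 × 0.5 = 0.095 mm².
Path length: 20300 mm³ / 0.095 mm² → 213684.2 mm.
Print-move time = 213684.2 / 40.3, so 5302.3 s.
Layer count = ceil(222 / 0.19) = 1169.
Non-print overhead = 1169 × 0.62, so 724.78 s.
Altogether 5302.3 + 724.78 = 6027.08 s, i.e. 1.67 hours.

1.67 hours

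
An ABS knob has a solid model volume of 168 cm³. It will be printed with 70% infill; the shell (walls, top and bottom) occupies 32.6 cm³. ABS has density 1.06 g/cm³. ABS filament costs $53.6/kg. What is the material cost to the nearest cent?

$7.24

Infill region = 168 − 32.6, so 135.4 cm³.
Infill deposited: 0.70 × 135.4 → 94.78 cm³.
Deposited volume = 32.6 + 94.78 = 127.38 cm³.
Mass = 127.38 × 1.06, so 135.0228 g.
Cost = 135.0228 g / 1000 × $53.6/kg = $7.24.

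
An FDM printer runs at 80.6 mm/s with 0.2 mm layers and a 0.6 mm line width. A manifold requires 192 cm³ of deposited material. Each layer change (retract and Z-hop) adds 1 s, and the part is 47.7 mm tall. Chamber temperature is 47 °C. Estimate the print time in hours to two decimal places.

Extrusion cross-section: 0.2 × 0.6 → 0.12 mm².
Toolpath length = 192 cm³ / 0.12 mm² = 192000 / 0.12 = 1600000 mm.
Time extruding: 1600000 / 80.6 → 19851.1 s.
Number of layers: 47.7 / 0.2 → 239 (rounded up).
Non-print overhead = 239 × 1 = 239 s.
Altogether 19851.1 + 239 = 20090.1 s, i.e. 5.58 hours.

5.58 hours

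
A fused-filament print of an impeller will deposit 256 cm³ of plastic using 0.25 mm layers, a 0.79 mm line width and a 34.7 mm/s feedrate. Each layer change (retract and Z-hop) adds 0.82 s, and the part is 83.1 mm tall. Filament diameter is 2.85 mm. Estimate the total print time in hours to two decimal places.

Extrusion cross-section: 0.25 × 0.79 → 0.1975 mm².
Total extruded path = 256000/0.1975 = 1296202.5 mm.
Print-move time: 1296202.5 / 34.7 → 37354.5 s.
Number of layers: 83.1 / 0.25 → 333 (rounded up).
Layer-change overhead: 333 × 0.82 → 273.06 s.
Total = 37354.5 + 273.06 = 37627.56 s = 10.45 hours.

10.45 hours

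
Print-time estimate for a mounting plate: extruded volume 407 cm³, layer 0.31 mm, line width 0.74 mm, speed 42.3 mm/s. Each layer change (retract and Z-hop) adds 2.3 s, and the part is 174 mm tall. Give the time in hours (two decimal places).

Extrusion cross-section: 0.31 × 0.74 → 0.2294 mm².
Toolpath length = 407 cm³ / 0.2294 mm² = 407000 / 0.2294 = 1774193.5 mm.
Print-move time = 1774193.5 / 42.3, so 41943.1 s.
Layer count = ceil(174 / 0.31) = 562.
Non-print overhead = 562 × 2.3 = 1292.6 s.
Total = 41943.1 + 1292.6 = 43235.7 s = 12.01 hours.

12.01 hours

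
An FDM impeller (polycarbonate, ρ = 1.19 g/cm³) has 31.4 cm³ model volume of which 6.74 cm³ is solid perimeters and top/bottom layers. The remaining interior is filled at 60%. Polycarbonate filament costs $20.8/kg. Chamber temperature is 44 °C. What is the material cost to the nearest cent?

Infill region = 31.4 − 6.74 = 24.66 cm³.
Deposited infill: 0.60 × 24.66 → 14.796 cm³.
Total printed volume: 6.74 + 14.796 → 21.536 cm³.
Mass = 21.536 × 1.19 = 25.62784 g.
Cost = 25.62784 g / 1000 × $20.8/kg = $0.53.

$0.53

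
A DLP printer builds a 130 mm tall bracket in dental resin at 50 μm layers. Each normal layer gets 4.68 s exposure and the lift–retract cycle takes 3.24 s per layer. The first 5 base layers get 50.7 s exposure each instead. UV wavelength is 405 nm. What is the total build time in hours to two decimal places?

5.78 hours

Number of layers: 130 / 0.05 → 2600 (rounded up).
Burn-in layers: 5 × (50.7 + 3.24) → 269.7 s.
Regular layers: 2595 × (4.68 + 3.24) → 20552.4 s.
Sum: 269.7 + 20552.4 = 20822.1 s → 5.78 hours.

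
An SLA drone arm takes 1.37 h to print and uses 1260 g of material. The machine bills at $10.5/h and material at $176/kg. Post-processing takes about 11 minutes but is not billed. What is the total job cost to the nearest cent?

Machine cost: 10.5 × 1.37 → $14.385.
Material cost = 176 × 1260/1000, so $221.76.
Total = 14.385 + 221.76 = 236.145 ≈ $236.15.

$236.15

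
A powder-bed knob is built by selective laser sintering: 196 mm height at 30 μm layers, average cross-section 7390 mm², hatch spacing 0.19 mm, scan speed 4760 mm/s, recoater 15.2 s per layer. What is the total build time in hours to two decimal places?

Layers = ⌈196/0.03⌉ = 6534.
Scan path per layer = 7390 / 0.19, so 38894.7 mm.
Scan time per layer = 38894.7 / 4760 = 8.1712 s.
Time per layer = 8.1712 + 15.2 = 23.3712 s.
Build time = 6534 × 23.3712 = 152707.4208 s = 42.42 hours.

42.42 hours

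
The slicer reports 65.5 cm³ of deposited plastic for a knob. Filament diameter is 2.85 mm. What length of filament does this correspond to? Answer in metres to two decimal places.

10.27 m

Filament cross-section = π × (2.85/2)² = 6.3794 mm².
L = 65500 mm³ / 6.3794 mm² = 10267.42 mm, i.e. 10.27 m.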